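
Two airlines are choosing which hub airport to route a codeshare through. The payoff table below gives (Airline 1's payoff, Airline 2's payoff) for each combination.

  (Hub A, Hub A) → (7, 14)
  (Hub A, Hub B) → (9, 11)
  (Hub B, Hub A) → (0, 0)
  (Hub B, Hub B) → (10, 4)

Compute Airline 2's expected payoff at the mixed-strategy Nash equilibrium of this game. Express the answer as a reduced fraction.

Airline 1 mixes with probability p on Hub A, chosen so Airline 2 is indifferent: 14p + 0(1−p) = 11p + 4(1−p) gives p = 4/7.
Airline 2's expected payoff is 14·4/7 + 0·3/7 = 8.

8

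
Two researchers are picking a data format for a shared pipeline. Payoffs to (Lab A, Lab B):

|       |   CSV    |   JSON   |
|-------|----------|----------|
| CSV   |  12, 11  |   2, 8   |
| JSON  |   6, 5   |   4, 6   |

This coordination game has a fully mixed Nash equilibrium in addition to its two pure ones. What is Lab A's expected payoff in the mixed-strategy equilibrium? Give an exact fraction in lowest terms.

9/2

Lab B mixes with probability q on CSV, chosen so Lab A is indifferent: 12q + 2(1−q) = 6q + 4(1−q) gives q = 1/4.
Lab A's expected payoff (from either row, since indifferent) is 12·1/4 + 2·3/4 = 9/2.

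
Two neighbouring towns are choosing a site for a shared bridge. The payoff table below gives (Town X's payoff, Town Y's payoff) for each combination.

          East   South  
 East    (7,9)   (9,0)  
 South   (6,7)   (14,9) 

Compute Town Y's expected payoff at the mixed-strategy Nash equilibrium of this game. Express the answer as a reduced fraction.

81/11

Town X mixes with probability p on East, chosen so Town Y is indifferent: 9p + 7(1−p) = 0p + 9(1−p) gives p = 2/11.
Town Y's expected payoff is 9·2/11 + 7·9/11 = 81/11.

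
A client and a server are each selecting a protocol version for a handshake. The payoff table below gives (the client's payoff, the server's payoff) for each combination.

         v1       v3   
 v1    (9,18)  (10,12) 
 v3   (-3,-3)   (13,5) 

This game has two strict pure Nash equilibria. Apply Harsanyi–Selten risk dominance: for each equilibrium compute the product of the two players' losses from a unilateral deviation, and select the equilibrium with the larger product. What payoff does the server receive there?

18

At both v1: the client loses 9 − (-3) = 12 by deviating; the server loses 18 − 12 = 6. Product = 12·6 = 72.
At both v3: the client loses 13 − 10 = 3 by deviating; the server loses 5 − (-3) = 8. Product = 3·8 = 24.
72 > 24, so both v1 is risk-dominant. The server's payoff there is 18.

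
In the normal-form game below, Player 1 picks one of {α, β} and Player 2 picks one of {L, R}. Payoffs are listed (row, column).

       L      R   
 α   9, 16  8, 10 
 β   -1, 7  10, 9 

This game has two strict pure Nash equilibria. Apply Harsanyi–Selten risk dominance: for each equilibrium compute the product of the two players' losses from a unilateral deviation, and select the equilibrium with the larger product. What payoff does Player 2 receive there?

16

At (α, L): Player 1 loses 9 − (-1) = 10 by deviating; Player 2 loses 16 − 10 = 6. Product = 10·6 = 60.
At (β, R): Player 1 loses 10 − 8 = 2 by deviating; Player 2 loses 9 − 7 = 2. Product = 2·2 = 4.
60 > 4, so (α, L) is risk-dominant. Player 2's payoff there is 16.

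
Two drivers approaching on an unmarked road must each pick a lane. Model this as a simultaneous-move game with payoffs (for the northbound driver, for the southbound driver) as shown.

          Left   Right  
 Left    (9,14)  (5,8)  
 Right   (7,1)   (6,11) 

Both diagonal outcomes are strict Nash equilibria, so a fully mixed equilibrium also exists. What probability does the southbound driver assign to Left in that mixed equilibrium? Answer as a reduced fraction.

The southbound driver's mix q on Left must make the northbound driver indifferent between Left and Right.
The northbound driver's payoff from Left: 9q + 5(1−q). From Right: 7q + 6(1−q).
Set equal: 2q = 1(1−q) → q = 1/3.

1/3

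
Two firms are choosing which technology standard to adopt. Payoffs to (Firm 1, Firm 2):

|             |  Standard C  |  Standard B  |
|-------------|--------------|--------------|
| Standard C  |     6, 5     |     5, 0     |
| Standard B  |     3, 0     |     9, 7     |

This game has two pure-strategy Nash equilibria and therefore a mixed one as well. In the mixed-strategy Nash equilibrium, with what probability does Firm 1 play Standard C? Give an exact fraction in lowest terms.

7/12

Firm 1's mix p on Standard C must make Firm 2 indifferent between Standard C and Standard B.
Firm 2's payoff from Standard C: 5p + 0(1−p). From Standard B: 0p + 7(1−p).
Set equal: 5p = 7(1−p) → p = 7/12.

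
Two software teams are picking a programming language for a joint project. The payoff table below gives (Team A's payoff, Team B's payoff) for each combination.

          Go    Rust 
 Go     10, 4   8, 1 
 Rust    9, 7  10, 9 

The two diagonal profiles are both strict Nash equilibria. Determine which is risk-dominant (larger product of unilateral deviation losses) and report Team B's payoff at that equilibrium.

At both Go: Team A loses 10 − 9 = 1 by deviating; Team B loses 4 − 1 = 3. Product = 1·3 = 3.
At both Rust: Team A loses 10 − 8 = 2 by deviating; Team B loses 9 − 7 = 2. Product = 2·2 = 4.
4 > 3, so both Rust is risk-dominant. Team B's payoff there is 9.

9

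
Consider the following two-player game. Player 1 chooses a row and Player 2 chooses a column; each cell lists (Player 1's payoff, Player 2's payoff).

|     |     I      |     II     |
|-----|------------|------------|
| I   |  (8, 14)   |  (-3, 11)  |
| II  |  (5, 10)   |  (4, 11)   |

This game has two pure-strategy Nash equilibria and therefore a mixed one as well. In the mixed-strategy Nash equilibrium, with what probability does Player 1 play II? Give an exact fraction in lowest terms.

Player 1's mix p on I must make Player 2 indifferent between I and II.
Player 2's payoff from I: 14p + 10(1−p). From II: 11p + 11(1−p).
Set equal: 3p = 1(1−p) → p = 1/4.
Probability on II is 1 − 1/4 = 3/4.

3/4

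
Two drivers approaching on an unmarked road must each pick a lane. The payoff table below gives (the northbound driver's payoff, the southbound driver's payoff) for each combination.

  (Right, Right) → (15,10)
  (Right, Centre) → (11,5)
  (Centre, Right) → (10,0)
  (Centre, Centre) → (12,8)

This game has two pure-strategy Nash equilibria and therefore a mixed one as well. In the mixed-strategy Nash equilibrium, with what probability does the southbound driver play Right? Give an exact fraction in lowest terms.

The southbound driver's mix q on Right must make the northbound driver indifferent between Right and Centre.
The northbound driver's payoff from Right: 15q + 11(1−q). From Centre: 10q + 12(1−q).
Set equal: 5q = 1(1−q) → q = 1/6.

1/6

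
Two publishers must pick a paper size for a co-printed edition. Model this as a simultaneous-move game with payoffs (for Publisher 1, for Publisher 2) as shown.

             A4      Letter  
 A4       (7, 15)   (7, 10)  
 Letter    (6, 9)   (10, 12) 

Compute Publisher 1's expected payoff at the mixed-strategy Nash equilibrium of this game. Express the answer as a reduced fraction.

7

Publisher 2 mixes with probability q on A4, chosen so Publisher 1 is indifferent: 7q + 7(1−q) = 6q + 10(1−q) gives q = 3/4.
Publisher 1's expected payoff (from either row, since indifferent) is 7·3/4 + 7·1/4 = 7.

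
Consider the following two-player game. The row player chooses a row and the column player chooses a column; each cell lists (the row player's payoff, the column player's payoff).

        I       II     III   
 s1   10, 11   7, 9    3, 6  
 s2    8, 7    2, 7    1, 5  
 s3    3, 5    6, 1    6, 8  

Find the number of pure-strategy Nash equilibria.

(s1, I): the row player gets 10 (best alternative 8); the column player gets 11 (best alternative 9). Neither deviates — NE.
(s3, III): the row player gets 6 (best alternative 3); the column player gets 8 (best alternative 5). Neither deviates — NE.
(s2, II) is not a NE: the row player would switch to s1 (7 > 2).
No other cell survives both best-response checks, so there are 2 pure NE.

2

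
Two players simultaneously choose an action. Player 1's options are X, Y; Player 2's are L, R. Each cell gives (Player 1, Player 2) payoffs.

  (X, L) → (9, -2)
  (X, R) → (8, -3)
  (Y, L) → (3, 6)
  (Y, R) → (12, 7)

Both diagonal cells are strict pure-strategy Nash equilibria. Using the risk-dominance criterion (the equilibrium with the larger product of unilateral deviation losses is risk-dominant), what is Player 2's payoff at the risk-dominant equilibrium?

At (X, L): Player 1 loses 9 − 3 = 6 by deviating; Player 2 loses -2 − (-3) = 1. Product = 6·1 = 6.
At (Y, R): Player 1 loses 12 − 8 = 4 by deviating; Player 2 loses 7 − 6 = 1. Product = 4·1 = 4.
6 > 4, so (X, L) is risk-dominant. Player 2's payoff there is -2.

-2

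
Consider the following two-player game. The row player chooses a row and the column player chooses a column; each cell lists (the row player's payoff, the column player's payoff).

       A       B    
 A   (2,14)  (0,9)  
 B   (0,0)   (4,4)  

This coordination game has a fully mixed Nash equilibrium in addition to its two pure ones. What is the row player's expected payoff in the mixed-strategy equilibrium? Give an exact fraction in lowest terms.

The column player mixes with probability q on A, chosen so the row player is indifferent: 2q + 0(1−q) = 0q + 4(1−q) gives q = 2/3.
The row player's expected payoff (from either row, since indifferent) is 2·2/3 + 0·1/3 = 4/3.

4/3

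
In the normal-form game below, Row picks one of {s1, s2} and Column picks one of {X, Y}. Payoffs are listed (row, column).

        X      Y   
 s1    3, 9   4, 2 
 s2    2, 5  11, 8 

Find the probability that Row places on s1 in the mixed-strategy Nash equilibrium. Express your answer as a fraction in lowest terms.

Row's mix p on s1 must make Column indifferent between X and Y.
Column's payoff from X: 9p + 5(1−p). From Y: 2p + 8(1−p).
Set equal: 7p = 3(1−p) → p = 3/10.

3/10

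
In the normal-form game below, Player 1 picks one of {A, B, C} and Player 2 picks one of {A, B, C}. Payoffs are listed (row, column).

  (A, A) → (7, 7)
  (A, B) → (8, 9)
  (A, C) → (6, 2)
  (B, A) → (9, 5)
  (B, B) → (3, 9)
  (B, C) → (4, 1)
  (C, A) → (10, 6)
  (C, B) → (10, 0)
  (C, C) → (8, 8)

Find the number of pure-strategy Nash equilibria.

1

Both C: Player 1 gets 8 (best alternative 6); Player 2 gets 8 (best alternative 6). Neither deviates — NE.
Both B is not a NE: Player 1 would switch to C (10 > 3).
No other cell survives both best-response checks, so there is 1 pure NE.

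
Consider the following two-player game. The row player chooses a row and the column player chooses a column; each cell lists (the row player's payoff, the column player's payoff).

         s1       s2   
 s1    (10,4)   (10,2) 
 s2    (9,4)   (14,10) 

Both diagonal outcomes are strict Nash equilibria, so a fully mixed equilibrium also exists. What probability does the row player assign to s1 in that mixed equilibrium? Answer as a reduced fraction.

The row player's mix p on s1 must make the column player indifferent between s1 and s2.
The column player's payoff from s1: 4p + 4(1−p). From s2: 2p + 10(1−p).
Set equal: 2p = 6(1−p) → p = 6/8 = 3/4.

3/4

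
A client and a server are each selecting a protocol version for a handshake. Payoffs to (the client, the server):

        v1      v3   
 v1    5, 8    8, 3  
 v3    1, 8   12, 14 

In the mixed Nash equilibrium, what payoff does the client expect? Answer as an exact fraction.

The server mixes with probability q on v1, chosen so the client is indifferent: 5q + 8(1−q) = 1q + 12(1−q) gives q = 1/2.
The client's expected payoff (from either row, since indifferent) is 5·1/2 + 8·1/2 = 13/2.

13/2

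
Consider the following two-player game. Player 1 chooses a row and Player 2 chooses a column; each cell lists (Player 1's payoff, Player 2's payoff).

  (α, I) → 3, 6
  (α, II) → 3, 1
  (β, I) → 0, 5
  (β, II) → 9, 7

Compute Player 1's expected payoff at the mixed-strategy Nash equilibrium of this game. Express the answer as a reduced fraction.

3

Player 2 mixes with probability q on I, chosen so Player 1 is indifferent: 3q + 3(1−q) = 0q + 9(1−q) gives q = 2/3.
Player 1's expected payoff (from either row, since indifferent) is 3·2/3 + 3·1/3 = 3.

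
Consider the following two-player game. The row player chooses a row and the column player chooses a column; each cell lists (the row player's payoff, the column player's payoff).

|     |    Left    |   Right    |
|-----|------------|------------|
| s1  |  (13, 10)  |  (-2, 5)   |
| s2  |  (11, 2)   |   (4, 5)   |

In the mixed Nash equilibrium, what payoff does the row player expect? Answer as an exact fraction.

The column player mixes with probability q on Left, chosen so the row player is indifferent: 13q + (-2)(1−q) = 11q + 4(1−q) gives q = 3/4.
The row player's expected payoff (from either row, since indifferent) is 13·3/4 + (-2)·1/4 = 37/4.

37/4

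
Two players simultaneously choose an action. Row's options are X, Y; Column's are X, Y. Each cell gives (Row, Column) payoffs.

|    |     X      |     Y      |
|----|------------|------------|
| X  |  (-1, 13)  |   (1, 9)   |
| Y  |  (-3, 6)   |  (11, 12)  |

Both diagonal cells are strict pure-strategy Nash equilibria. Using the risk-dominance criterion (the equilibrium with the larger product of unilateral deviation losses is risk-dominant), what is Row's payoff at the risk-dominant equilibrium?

11

At both X: Row loses -1 − (-3) = 2 by deviating; Column loses 13 − 9 = 4. Product = 2·4 = 8.
At both Y: Row loses 11 − 1 = 10 by deviating; Column loses 12 − 6 = 6. Product = 10·6 = 60.
60 > 8, so both Y is risk-dominant. Row's payoff there is 11.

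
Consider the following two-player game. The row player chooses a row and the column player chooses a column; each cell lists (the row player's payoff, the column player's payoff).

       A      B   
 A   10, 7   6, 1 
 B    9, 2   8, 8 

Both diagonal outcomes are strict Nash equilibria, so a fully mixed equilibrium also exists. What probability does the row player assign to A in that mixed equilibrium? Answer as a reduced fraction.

The row player's mix p on A must make the column player indifferent between A and B.
The column player's payoff from A: 7p + 2(1−p). From B: 1p + 8(1−p).
Set equal: 6p = 6(1−p) → p = 6/12 = 1/2.

1/2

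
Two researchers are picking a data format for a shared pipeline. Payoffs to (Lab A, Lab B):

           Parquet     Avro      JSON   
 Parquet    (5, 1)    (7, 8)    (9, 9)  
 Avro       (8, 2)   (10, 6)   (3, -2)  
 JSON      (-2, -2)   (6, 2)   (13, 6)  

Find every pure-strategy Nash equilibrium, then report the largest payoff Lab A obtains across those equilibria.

13

Both Avro is a pure NE (Lab A: 10 ≥ 7; Lab B: 6 ≥ 2). Lab A gets 10.
Both JSON is a pure NE (Lab A: 13 ≥ 9; Lab B: 6 ≥ 2). Lab A gets 13.
Every other cell has a profitable deviation for at least one player. Highest of {10, 13} is 13.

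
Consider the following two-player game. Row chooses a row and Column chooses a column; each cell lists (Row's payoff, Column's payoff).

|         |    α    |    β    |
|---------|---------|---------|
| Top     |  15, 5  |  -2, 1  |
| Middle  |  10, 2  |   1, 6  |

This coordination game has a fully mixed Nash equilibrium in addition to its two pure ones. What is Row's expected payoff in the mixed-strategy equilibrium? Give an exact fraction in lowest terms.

35/8

Column mixes with probability q on α, chosen so Row is indifferent: 15q + (-2)(1−q) = 10q + 1(1−q) gives q = 3/8.
Row's expected payoff (from either row, since indifferent) is 15·3/8 + (-2)·5/8 = 35/8.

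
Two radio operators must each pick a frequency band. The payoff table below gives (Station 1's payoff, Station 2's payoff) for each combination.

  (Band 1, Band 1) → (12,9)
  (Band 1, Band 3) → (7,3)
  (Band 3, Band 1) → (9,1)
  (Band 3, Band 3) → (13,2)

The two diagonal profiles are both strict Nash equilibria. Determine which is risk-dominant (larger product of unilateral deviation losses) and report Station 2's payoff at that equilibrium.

At both Band 1: Station 1 loses 12 − 9 = 3 by deviating; Station 2 loses 9 − 3 = 6. Product = 3·6 = 18.
At both Band 3: Station 1 loses 13 − 7 = 6 by deviating; Station 2 loses 2 − 1 = 1. Product = 6·1 = 6.
18 > 6, so both Band 1 is risk-dominant. Station 2's payoff there is 9.

9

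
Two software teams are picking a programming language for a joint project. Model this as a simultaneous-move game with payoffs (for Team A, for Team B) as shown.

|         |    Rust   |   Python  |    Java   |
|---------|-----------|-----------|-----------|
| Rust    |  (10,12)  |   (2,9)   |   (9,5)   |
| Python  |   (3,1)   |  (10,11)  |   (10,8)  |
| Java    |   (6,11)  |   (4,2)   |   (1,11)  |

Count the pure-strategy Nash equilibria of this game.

2

Both Rust: Team A gets 10 (best alternative 6); Team B gets 12 (best alternative 9). Neither deviates — NE.
Both Python: Team A gets 10 (best alternative 4); Team B gets 11 (best alternative 8). Neither deviates — NE.
Both Java is not a NE: Team A would switch to Python (10 > 1).
No other cell survives both best-response checks, so there are 2 pure NE.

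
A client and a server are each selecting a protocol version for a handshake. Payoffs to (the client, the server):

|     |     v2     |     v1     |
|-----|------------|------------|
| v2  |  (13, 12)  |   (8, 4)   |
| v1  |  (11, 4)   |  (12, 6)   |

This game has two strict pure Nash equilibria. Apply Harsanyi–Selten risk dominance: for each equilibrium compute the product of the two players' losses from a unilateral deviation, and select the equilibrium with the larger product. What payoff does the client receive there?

13

At both v2: the client loses 13 − 11 = 2 by deviating; the server loses 12 − 4 = 8. Product = 2·8 = 16.
At both v1: the client loses 12 − 8 = 4 by deviating; the server loses 6 − 4 = 2. Product = 4·2 = 8.
16 > 8, so both v2 is risk-dominant. The client's payoff there is 13.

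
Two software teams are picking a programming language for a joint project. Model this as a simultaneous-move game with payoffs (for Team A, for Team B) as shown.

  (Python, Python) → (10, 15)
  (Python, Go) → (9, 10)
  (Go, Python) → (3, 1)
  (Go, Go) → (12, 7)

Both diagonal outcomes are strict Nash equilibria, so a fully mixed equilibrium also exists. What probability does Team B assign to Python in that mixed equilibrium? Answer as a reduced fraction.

Team B's mix q on Python must make Team A indifferent between Python and Go.
Team A's payoff from Python: 10q + 9(1−q). From Go: 3q + 12(1−q).
Set equal: 7q = 3(1−q) → q = 3/10.

3/10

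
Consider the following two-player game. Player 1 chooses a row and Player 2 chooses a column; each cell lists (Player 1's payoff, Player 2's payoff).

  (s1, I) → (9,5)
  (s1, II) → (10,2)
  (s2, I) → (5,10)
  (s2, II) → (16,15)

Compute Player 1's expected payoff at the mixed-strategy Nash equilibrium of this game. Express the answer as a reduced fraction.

Player 2 mixes with probability q on I, chosen so Player 1 is indifferent: 9q + 10(1−q) = 5q + 16(1−q) gives q = 3/5.
Player 1's expected payoff (from either row, since indifferent) is 9·3/5 + 10·2/5 = 47/5.

47/5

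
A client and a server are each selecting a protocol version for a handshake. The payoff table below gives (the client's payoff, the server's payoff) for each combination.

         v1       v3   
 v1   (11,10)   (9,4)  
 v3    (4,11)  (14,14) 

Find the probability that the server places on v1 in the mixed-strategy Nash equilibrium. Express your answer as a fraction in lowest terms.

5/12

The server's mix q on v1 must make the client indifferent between v1 and v3.
The client's payoff from v1: 11q + 9(1−q). From v3: 4q + 14(1−q).
Set equal: 7q = 5(1−q) → q = 5/12.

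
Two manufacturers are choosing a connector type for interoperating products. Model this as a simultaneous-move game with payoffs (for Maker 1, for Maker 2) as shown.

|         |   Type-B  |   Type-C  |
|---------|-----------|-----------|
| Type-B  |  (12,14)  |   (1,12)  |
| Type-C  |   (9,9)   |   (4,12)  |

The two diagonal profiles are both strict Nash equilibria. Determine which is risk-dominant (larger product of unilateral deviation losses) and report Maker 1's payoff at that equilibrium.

4

At both Type-B: Maker 1 loses 12 − 9 = 3 by deviating; Maker 2 loses 14 − 12 = 2. Product = 3·2 = 6.
At both Type-C: Maker 1 loses 4 − 1 = 3 by deviating; Maker 2 loses 12 − 9 = 3. Product = 3·3 = 9.
9 > 6, so both Type-C is risk-dominant. Maker 1's payoff there is 4.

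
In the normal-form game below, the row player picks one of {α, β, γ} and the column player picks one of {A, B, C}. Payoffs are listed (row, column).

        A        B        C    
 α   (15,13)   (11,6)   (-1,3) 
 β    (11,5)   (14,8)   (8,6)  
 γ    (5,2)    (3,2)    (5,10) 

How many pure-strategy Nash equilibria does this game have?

(α, A): the row player gets 15 (best alternative 11); the column player gets 13 (best alternative 6). Neither deviates — NE.
(β, B): the row player gets 14 (best alternative 11); the column player gets 8 (best alternative 6). Neither deviates — NE.
(γ, C) is not a NE: the row player would switch to β (8 > 5).
No other cell survives both best-response checks, so there are 2 pure NE.

2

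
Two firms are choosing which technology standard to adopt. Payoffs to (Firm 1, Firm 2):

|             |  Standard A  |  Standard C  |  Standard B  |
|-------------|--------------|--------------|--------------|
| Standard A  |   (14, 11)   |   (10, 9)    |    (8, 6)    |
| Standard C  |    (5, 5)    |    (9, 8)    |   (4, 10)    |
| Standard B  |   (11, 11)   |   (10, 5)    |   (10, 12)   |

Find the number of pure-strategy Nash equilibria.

2

Both Standard A: Firm 1 gets 14 (best alternative 11); Firm 2 gets 11 (best alternative 9). Neither deviates — NE.
Both Standard B: Firm 1 gets 10 (best alternative 8); Firm 2 gets 12 (best alternative 11). Neither deviates — NE.
Both Standard C is not a NE: Firm 1 would switch to Standard A (10 > 9).
No other cell survives both best-response checks, so there are 2 pure NE.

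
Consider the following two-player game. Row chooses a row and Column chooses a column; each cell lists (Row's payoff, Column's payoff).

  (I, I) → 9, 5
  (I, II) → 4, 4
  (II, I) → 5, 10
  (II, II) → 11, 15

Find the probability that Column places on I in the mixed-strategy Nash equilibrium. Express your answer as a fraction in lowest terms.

Column's mix q on I must make Row indifferent between I and II.
Row's payoff from I: 9q + 4(1−q). From II: 5q + 11(1−q).
Set equal: 4q = 7(1−q) → q = 7/11.

7/11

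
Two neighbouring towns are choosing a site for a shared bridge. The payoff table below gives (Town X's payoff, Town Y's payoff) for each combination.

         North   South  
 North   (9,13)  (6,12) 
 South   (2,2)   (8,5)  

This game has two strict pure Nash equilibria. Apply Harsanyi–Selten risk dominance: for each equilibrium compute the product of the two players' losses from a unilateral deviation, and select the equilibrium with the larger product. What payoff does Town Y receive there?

At both North: Town X loses 9 − 2 = 7 by deviating; Town Y loses 13 − 12 = 1. Product = 7·1 = 7.
At both South: Town X loses 8 − 6 = 2 by deviating; Town Y loses 5 − 2 = 3. Product = 2·3 = 6.
7 > 6, so both North is risk-dominant. Town Y's payoff there is 13.

13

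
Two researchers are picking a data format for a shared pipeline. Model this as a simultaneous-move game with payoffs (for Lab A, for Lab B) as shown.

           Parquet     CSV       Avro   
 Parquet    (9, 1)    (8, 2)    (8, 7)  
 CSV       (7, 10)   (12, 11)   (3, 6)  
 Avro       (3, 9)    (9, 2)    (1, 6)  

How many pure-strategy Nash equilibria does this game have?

2

(Parquet, Avro): Lab A gets 8 (best alternative 3); Lab B gets 7 (best alternative 2). Neither deviates — NE.
Both CSV: Lab A gets 12 (best alternative 9); Lab B gets 11 (best alternative 10). Neither deviates — NE.
Both Avro is not a NE: Lab A would switch to Parquet (8 > 1).
No other cell survives both best-response checks, so there are 2 pure NE.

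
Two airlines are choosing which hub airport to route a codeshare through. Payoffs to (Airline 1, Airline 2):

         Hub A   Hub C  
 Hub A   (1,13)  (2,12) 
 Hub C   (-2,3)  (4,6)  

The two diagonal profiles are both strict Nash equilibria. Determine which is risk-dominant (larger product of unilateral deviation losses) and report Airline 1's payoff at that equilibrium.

4

At both Hub A: Airline 1 loses 1 − (-2) = 3 by deviating; Airline 2 loses 13 − 12 = 1. Product = 3·1 = 3.
At both Hub C: Airline 1 loses 4 − 2 = 2 by deviating; Airline 2 loses 6 − 3 = 3. Product = 2·3 = 6.
6 > 3, so both Hub C is risk-dominant. Airline 1's payoff there is 4.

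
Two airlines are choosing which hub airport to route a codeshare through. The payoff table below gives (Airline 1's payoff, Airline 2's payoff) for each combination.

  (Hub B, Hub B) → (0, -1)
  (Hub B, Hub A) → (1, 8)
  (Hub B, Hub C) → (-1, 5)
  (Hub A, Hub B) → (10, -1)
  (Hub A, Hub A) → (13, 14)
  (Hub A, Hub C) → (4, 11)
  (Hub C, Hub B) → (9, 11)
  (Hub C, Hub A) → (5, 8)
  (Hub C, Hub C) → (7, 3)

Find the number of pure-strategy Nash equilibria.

Both Hub A: Airline 1 gets 13 (best alternative 5); Airline 2 gets 14 (best alternative 11). Neither deviates — NE.
Both Hub B is not a NE: Airline 1 would switch to Hub A (10 > 0).
No other cell survives both best-response checks, so there is 1 pure NE.

1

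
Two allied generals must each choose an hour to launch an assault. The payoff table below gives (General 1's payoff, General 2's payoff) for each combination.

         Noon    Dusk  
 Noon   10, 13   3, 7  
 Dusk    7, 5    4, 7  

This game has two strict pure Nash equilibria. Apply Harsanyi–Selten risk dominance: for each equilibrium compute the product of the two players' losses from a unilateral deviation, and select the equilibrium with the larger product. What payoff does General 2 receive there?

13

At both Noon: General 1 loses 10 − 7 = 3 by deviating; General 2 loses 13 − 7 = 6. Product = 3·6 = 18.
At both Dusk: General 1 loses 4 − 3 = 1 by deviating; General 2 loses 7 − 5 = 2. Product = 1·2 = 2.
18 > 2, so both Noon is risk-dominant. General 2's payoff there is 13.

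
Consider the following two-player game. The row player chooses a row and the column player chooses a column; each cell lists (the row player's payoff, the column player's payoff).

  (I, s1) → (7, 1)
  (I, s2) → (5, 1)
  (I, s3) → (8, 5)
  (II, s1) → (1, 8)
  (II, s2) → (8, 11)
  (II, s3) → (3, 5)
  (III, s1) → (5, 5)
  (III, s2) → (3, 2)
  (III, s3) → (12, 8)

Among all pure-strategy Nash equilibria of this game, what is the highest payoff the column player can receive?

11

(II, s2) is a pure NE (the row player: 8 ≥ 5; the column player: 11 ≥ 8). The column player gets 11.
(III, s3) is a pure NE (the row player: 12 ≥ 8; the column player: 8 ≥ 5). The column player gets 8.
Every other cell has a profitable deviation for at least one player. Highest of {11, 8} is 11.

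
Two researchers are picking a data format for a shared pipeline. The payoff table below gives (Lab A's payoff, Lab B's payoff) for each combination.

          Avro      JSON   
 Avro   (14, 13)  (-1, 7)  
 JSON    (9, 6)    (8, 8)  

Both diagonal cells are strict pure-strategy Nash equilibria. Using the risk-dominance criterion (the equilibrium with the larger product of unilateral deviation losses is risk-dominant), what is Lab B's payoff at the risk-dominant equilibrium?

13

At both Avro: Lab A loses 14 − 9 = 5 by deviating; Lab B loses 13 − 7 = 6. Product = 5·6 = 30.
At both JSON: Lab A loses 8 − (-1) = 9 by deviating; Lab B loses 8 − 6 = 2. Product = 9·2 = 18.
30 > 18, so both Avro is risk-dominant. Lab B's payoff there is 13.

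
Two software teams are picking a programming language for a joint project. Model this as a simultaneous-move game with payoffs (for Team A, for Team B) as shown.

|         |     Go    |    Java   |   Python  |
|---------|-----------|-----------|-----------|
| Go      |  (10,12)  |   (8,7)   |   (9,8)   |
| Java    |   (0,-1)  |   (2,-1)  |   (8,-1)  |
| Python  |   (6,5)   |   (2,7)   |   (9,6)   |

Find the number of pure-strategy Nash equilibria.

1

Both Go: Team A gets 10 (best alternative 6); Team B gets 12 (best alternative 8). Neither deviates — NE.
Both Java is not a NE: Team A would switch to Go (8 > 2).
No other cell survives both best-response checks, so there is 1 pure NE.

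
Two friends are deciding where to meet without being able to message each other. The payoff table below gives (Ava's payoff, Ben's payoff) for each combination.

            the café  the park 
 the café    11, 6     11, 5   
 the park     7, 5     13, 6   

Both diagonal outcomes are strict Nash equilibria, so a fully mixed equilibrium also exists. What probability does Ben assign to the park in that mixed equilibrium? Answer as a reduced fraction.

Ben's mix q on the café must make Ava indifferent between the café and the park.
Ava's payoff from the café: 11q + 11(1−q). From the park: 7q + 13(1−q).
Set equal: 4q = 2(1−q) → q = 2/6 = 1/3.
Probability on the park is 1 − 1/3 = 2/3.

2/3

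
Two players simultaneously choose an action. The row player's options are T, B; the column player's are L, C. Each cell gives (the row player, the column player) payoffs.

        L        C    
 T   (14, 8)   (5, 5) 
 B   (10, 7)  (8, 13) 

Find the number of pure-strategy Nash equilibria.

(T, L): the row player gets 14 (best alternative 10); the column player gets 8 (best alternative 5). Neither deviates — NE.
(B, C): the row player gets 8 (best alternative 5); the column player gets 13 (best alternative 7). Neither deviates — NE.
(B, L) is not a NE: the row player would switch to T (14 > 10).
No other cell survives both best-response checks, so there are 2 pure NE.

2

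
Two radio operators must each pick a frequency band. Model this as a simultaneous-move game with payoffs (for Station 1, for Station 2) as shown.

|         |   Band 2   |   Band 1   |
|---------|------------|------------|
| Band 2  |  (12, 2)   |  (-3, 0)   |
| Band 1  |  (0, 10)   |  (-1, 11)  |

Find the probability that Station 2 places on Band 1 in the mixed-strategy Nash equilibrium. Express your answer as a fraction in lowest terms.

Station 2's mix q on Band 2 must make Station 1 indifferent between Band 2 and Band 1.
Station 1's payoff from Band 2: 12q + (-3)(1−q). From Band 1: 0q + (-1)(1−q).
Set equal: 12q = 2(1−q) → q = 2/14 = 1/7.
Probability on Band 1 is 1 − 1/7 = 6/7.

6/7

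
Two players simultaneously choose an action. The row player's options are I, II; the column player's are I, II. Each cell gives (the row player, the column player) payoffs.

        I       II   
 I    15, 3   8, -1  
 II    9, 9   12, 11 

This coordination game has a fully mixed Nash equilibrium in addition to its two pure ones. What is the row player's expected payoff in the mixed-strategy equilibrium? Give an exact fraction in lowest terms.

54/5

The column player mixes with probability q on I, chosen so the row player is indifferent: 15q + 8(1−q) = 9q + 12(1−q) gives q = 2/5.
The row player's expected payoff (from either row, since indifferent) is 15·2/5 + 8·3/5 = 54/5.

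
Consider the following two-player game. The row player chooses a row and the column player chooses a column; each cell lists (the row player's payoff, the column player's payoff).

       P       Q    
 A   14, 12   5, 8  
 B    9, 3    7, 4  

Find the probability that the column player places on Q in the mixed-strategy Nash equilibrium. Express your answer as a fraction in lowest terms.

5/7

The column player's mix q on P must make the row player indifferent between A and B.
The row player's payoff from A: 14q + 5(1−q). From B: 9q + 7(1−q).
Set equal: 5q = 2(1−q) → q = 2/7.
Probability on Q is 1 − 2/7 = 5/7.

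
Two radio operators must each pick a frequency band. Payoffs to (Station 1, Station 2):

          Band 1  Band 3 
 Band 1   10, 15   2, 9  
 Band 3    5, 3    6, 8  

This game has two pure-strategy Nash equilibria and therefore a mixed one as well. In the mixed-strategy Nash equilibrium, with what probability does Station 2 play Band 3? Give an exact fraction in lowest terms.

Station 2's mix q on Band 1 must make Station 1 indifferent between Band 1 and Band 3.
Station 1's payoff from Band 1: 10q + 2(1−q). From Band 3: 5q + 6(1−q).
Set equal: 5q = 4(1−q) → q = 4/9.
Probability on Band 3 is 1 − 4/9 = 5/9.

5/9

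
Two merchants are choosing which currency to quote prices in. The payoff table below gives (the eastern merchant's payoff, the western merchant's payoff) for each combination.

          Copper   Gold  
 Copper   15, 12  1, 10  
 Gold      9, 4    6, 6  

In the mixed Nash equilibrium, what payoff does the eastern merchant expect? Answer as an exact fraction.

The western merchant mixes with probability q on Copper, chosen so the eastern merchant is indifferent: 15q + 1(1−q) = 9q + 6(1−q) gives q = 5/11.
The eastern merchant's expected payoff (from either row, since indifferent) is 15·5/11 + 1·6/11 = 81/11.

81/11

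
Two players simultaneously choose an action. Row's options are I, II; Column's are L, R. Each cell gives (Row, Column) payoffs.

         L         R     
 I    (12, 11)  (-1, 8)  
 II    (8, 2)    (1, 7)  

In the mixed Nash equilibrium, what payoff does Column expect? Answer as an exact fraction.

61/8

Row mixes with probability p on I, chosen so Column is indifferent: 11p + 2(1−p) = 8p + 7(1−p) gives p = 5/8.
Column's expected payoff is 11·5/8 + 2·3/8 = 61/8.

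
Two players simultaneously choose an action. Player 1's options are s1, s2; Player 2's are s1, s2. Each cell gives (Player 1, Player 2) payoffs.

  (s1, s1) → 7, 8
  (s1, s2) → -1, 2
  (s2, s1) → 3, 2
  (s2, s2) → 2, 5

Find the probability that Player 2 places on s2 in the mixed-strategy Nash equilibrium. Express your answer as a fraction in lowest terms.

4/7

Player 2's mix q on s1 must make Player 1 indifferent between s1 and s2.
Player 1's payoff from s1: 7q + (-1)(1−q). From s2: 3q + 2(1−q).
Set equal: 4q = 3(1−q) → q = 3/7.
Probability on s2 is 1 − 3/7 = 4/7.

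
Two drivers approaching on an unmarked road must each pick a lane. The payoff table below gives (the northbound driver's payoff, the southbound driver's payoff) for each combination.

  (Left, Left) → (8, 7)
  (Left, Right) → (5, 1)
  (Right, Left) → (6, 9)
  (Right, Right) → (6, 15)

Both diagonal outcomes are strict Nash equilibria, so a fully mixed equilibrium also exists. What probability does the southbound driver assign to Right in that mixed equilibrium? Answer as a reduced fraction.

The southbound driver's mix q on Left must make the northbound driver indifferent between Left and Right.
The northbound driver's payoff from Left: 8q + 5(1−q). From Right: 6q + 6(1−q).
Set equal: 2q = 1(1−q) → q = 1/3.
Probability on Right is 1 − 1/3 = 2/3.

2/3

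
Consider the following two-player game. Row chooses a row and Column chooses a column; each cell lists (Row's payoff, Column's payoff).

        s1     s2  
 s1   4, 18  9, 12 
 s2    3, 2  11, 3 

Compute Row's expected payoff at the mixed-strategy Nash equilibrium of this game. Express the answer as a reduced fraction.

Column mixes with probability q on s1, chosen so Row is indifferent: 4q + 9(1−q) = 3q + 11(1−q) gives q = 2/3.
Row's expected payoff (from either row, since indifferent) is 4·2/3 + 9·1/3 = 17/3.

17/3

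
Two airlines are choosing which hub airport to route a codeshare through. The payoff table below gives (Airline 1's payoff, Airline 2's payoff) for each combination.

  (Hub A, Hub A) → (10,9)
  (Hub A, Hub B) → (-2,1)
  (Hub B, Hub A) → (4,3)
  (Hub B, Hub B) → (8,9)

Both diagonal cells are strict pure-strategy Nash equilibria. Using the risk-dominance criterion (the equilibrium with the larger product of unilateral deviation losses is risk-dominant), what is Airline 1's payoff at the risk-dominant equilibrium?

8

At both Hub A: Airline 1 loses 10 − 4 = 6 by deviating; Airline 2 loses 9 − 1 = 8. Product = 6·8 = 48.
At both Hub B: Airline 1 loses 8 − (-2) = 10 by deviating; Airline 2 loses 9 − 3 = 6. Product = 10·6 = 60.
60 > 48, so both Hub B is risk-dominant. Airline 1's payoff there is 8.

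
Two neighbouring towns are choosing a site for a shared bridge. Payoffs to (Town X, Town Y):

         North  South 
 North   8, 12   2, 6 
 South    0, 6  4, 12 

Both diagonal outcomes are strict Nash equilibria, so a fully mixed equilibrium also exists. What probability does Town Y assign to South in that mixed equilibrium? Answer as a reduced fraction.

4/5

Town Y's mix q on North must make Town X indifferent between North and South.
Town X's payoff from North: 8q + 2(1−q). From South: 0q + 4(1−q).
Set equal: 8q = 2(1−q) → q = 2/10 = 1/5.
Probability on South is 1 − 1/5 = 4/5.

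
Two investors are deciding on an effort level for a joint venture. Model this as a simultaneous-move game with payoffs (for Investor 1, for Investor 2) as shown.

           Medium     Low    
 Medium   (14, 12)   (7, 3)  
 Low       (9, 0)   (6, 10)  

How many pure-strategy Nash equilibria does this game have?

Both Medium: Investor 1 gets 14 (best alternative 9); Investor 2 gets 12 (best alternative 3). Neither deviates — NE.
Both Low is not a NE: Investor 1 would switch to Medium (7 > 6).
No other cell survives both best-response checks, so there is 1 pure NE.

1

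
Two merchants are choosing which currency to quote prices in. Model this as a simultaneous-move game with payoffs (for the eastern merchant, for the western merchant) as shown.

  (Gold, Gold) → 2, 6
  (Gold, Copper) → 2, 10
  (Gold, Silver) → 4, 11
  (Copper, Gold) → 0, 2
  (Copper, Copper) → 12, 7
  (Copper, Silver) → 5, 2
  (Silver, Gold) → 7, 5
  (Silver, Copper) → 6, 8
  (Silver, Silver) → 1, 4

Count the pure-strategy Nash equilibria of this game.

Both Copper: the eastern merchant gets 12 (best alternative 6); the western merchant gets 7 (best alternative 2). Neither deviates — NE.
Both Gold is not a NE: the eastern merchant would switch to Silver (7 > 2).
No other cell survives both best-response checks, so there is 1 pure NE.

1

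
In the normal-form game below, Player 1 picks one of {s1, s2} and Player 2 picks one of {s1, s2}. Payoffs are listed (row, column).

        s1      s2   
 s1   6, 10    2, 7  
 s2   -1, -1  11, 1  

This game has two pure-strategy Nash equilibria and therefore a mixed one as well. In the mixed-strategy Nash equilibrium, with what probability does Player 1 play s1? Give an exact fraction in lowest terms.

Player 1's mix p on s1 must make Player 2 indifferent between s1 and s2.
Player 2's payoff from s1: 10p + (-1)(1−p). From s2: 7p + 1(1−p).
Set equal: 3p = 2(1−p) → p = 2/5.

2/5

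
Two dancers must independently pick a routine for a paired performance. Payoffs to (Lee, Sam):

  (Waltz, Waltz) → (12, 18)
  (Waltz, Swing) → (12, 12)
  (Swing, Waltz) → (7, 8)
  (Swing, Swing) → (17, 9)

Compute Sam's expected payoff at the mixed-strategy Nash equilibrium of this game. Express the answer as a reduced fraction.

Lee mixes with probability p on Waltz, chosen so Sam is indifferent: 18p + 8(1−p) = 12p + 9(1−p) gives p = 1/7.
Sam's expected payoff is 18·1/7 + 8·6/7 = 66/7.

66/7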